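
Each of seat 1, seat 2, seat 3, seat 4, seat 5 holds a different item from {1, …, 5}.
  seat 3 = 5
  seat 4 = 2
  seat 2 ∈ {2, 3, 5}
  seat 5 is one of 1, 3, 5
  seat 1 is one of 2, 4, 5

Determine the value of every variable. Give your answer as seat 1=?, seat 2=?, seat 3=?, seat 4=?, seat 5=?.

seat 3's domain is down to {5}, so seat 3 = 5. Eliminate 5 elsewhere: seat 1, seat 2, seat 5.
That leaves seat 4 = 2. Strike 2 from seat 1, seat 2.
seat 1's domain is down to {4}, so seat 1 = 4.
seat 2's domain is down to {3}, so seat 2 = 3. Eliminate 3 elsewhere: seat 5.
That leaves seat 5 = 1.

seat 1=4, seat 2=3, seat 3=5, seat 4=2, seat 5=1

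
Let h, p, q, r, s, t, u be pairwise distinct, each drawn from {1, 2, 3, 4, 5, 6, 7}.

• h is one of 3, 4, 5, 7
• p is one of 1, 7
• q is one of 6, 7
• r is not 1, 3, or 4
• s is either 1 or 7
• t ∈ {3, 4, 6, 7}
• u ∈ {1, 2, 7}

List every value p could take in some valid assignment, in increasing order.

p and s share exactly the 2 values {1, 7}; by pigeonhole those values go to them, so strike 1, 7 from h, q, r, t, u.
q must be 6 (only option left). Strike 6 from r, t.
u must be 2 (only option left). Remove 2 from r.
r's domain is down to {5}, so r = 5. So h can't be 5.
No further eliminations apply; p can still be any of 1, 7.

1, 7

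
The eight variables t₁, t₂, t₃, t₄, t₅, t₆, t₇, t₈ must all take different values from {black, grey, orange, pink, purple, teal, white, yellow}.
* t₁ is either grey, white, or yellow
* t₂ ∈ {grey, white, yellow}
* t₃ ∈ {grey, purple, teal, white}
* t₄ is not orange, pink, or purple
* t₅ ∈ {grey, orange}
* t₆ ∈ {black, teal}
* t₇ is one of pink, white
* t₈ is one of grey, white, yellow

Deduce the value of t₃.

purple

The 8 variables draw from only 8 values {black, grey, orange, pink, purple, teal, white, yellow}, so each is used; only t₅ can be orange, hence t₅ = orange.
The 7 still-open variables draw from only 7 values {black, grey, pink, purple, teal, white, yellow}, so each is used; only t₇ can be pink, hence t₇ = pink.
Among the 6 still-open variables, purple fits only t₃ (and all 6 values in {black, grey, purple, teal, white, yellow} must be used), so t₃ = purple.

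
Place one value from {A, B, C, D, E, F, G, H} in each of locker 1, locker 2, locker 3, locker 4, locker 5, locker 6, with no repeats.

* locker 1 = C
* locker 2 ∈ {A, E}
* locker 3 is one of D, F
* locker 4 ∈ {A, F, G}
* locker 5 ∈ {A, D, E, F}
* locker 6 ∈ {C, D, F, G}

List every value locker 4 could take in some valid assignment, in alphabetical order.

A, F, G

locker 1 has just one choice, so locker 1 = C. Remove C from locker 6.
No further eliminations apply; locker 4 can still be any of A, F, G.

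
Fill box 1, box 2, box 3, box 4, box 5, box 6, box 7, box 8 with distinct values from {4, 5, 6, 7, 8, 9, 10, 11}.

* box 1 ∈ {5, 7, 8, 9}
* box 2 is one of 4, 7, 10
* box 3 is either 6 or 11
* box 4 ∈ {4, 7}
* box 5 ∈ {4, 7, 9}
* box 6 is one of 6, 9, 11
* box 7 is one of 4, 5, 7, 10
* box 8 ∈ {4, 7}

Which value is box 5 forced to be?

9

The 8 variables together cover exactly {4, 5, 6, 7, 8, 9, 10, 11} — 8 values for 8 variables — and 8 appears only in box 1's list, so box 1 = 8.
The 7 still-open variables together cover exactly {4, 5, 6, 7, 9, 10, 11} — 7 values for 7 variables — and 5 appears only in box 7's list, so box 7 = 5.
The 6 still-open variables together cover exactly {4, 6, 7, 9, 10, 11} — 6 values for 6 variables — and 10 appears only in box 2's list, so box 2 = 10.
box 4 and box 8 share exactly the 2 values {4, 7}; by pigeonhole those values go to them, so strike 4, 7 from box 5.
So box 5 = 9.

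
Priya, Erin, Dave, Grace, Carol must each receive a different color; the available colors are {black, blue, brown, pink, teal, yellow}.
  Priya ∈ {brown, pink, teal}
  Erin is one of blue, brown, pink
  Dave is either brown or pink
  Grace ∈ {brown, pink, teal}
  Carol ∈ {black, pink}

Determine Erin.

The 5 variables together cover exactly {black, blue, brown, pink, teal} — 5 values for 5 variables — and black appears only in Carol's list, so Carol = black.
Among the 4 still-open variables, blue fits only Erin (and all 4 values in {blue, brown, pink, teal} must be used), so Erin = blue.

blue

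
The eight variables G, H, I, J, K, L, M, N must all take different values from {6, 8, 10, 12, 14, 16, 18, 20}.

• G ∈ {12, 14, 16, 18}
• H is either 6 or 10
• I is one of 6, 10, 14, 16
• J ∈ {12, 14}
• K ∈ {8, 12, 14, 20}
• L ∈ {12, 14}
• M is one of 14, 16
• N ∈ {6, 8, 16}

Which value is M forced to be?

Among the 8 variables, 18 fits only G (and all 8 values in {6, 8, 10, 12, 14, 16, 18, 20} must be used), so G = 18.
The 7 still-open variables together cover exactly {6, 8, 10, 12, 14, 16, 20} — 7 values for 7 variables — and 20 appears only in K's list, so K = 20.
The 6 still-open variables draw from only 6 values {6, 8, 10, 12, 14, 16}, so each is used; only N can be 8, hence N = 8.
J and L share exactly the 2 values {12, 14}; by pigeonhole those values go to them, so strike 12, 14 from I, M.
So M = 16.

16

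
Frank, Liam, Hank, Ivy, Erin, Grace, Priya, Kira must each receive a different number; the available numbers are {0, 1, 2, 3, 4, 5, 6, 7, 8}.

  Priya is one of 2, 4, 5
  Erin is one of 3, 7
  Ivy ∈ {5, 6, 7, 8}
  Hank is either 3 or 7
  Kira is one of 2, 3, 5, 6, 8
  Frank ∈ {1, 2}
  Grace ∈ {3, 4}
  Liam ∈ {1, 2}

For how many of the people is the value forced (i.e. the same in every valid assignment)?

2

The 2 variables Frank and Liam are confined to {1, 2}, which locks those values in; drop them from Priya, Kira.
The 2 variables Hank and Erin are confined to {3, 7}, which locks those values in; drop them from Ivy, Grace, Kira.
That leaves Grace = 4. Eliminate 4 elsewhere: Priya.
Priya must be 5 (only option left). So Ivy, Kira can't be 5.
Determined: Grace=4, Priya=5. The other people each still have more than one consistent value. That makes 2.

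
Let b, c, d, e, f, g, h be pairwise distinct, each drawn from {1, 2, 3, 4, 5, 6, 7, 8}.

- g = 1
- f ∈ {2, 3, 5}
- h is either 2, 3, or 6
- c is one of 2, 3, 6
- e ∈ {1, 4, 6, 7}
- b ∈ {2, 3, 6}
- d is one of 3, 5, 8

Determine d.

g's domain is down to {1}, so g = 1. Remove 1 from e.
b, c, h share exactly the 3 values {2, 3, 6}; by pigeonhole those values go to them, so strike 2, 3, 6 from d, e, f.
f has just one choice, so f = 5. Eliminate 5 elsewhere: d.
So d = 8.

8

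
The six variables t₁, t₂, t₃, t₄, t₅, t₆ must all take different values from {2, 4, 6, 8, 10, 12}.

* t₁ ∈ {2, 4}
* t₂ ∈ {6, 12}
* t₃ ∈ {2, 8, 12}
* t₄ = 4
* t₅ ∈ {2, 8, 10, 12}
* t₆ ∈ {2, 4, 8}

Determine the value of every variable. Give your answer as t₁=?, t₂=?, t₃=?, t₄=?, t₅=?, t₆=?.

t₁=2, t₂=6, t₃=12, t₄=4, t₅=10, t₆=8

t₄'s domain is down to {4}, so t₄ = 4. Remove 4 from t₁, t₆.
t₁ must be 2 (only option left). Eliminate 2 elsewhere: t₃, t₅, t₆.
t₆ must be 8 (only option left). Strike 8 from t₃, t₅.
t₃ must be 12 (only option left). Strike 12 from t₂, t₅.
t₅ must be 10 (only option left).
t₂ has just one choice, so t₂ = 6.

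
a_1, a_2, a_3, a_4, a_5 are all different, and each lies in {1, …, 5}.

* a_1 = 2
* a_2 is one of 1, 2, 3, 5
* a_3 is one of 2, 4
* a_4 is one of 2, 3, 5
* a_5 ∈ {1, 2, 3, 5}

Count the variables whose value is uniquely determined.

a_1 has just one choice, so a_1 = 2. So a_2, a_3, a_4, a_5 can't be 2.
a_3's domain is down to {4}, so a_3 = 4.
Determined: a_1=2, a_3=4. The other variables each still have more than one consistent value. That makes 2.

2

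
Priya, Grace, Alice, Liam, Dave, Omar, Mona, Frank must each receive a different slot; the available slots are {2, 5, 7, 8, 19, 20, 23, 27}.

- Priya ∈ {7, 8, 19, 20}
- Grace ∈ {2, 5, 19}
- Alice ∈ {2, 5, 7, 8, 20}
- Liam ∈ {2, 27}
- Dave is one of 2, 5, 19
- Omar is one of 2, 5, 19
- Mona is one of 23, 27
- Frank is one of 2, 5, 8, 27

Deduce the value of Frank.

8

The 8 variables together cover exactly {2, 5, 7, 8, 19, 20, 23, 27} — 8 values for 8 variables — and 23 appears only in Mona's list, so Mona = 23.
Grace, Dave, Omar share exactly the 3 values {2, 5, 19}; by pigeonhole those values go to them, so strike 2, 5, 19 from Priya, Alice, Liam, Frank.
Liam's domain is down to {27}, so Liam = 27. So Frank can't be 27.
So Frank = 8.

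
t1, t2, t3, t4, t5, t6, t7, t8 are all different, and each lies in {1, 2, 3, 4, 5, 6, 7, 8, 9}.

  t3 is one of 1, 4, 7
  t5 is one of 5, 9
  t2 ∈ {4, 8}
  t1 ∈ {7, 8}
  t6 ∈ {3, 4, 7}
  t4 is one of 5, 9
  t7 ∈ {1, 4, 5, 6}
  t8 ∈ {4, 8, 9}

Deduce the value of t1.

7

The 8 variables draw from only 8 values {1, 3, 4, 5, 6, 7, 8, 9}, so each is used; only t6 can be 3, hence t6 = 3.
Among the 7 still-open variables, 6 fits only t7 (and all 7 values in {1, 4, 5, 6, 7, 8, 9} must be used), so t7 = 6.
The 6 still-open variables together cover exactly {1, 4, 5, 7, 8, 9} — 6 values for 6 variables — and 1 appears only in t3's list, so t3 = 1.
Among the 5 still-open variables, 7 fits only t1 (and all 5 values in {4, 5, 7, 8, 9} must be used), so t1 = 7.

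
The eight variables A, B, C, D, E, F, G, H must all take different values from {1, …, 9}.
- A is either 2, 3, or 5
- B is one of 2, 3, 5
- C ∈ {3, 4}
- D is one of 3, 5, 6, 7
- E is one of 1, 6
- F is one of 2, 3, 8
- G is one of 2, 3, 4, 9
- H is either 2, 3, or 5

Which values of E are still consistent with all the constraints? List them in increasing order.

A, B, H share exactly the 3 values {2, 3, 5}; by pigeonhole those values go to them, so strike 2, 3, 5 from C, D, F, G.
C has just one choice, so C = 4. Remove 4 from G.
F has just one choice, so F = 8.
That leaves G = 9.
No further eliminations apply; E can still be any of 1, 6.

1, 6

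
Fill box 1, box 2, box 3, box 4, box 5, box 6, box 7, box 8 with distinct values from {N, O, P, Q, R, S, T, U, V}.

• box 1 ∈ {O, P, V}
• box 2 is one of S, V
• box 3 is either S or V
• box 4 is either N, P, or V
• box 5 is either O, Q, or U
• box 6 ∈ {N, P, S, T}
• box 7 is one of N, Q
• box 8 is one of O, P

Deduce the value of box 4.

N

The 8 variables together cover exactly {N, O, P, Q, S, T, U, V} — 8 values for 8 variables — and T appears only in box 6's list, so box 6 = T.
The 7 still-open variables draw from only 7 values {N, O, P, Q, S, U, V}, so each is used; only box 5 can be U, hence box 5 = U.
The 6 still-open variables draw from only 6 values {N, O, P, Q, S, V}, so each is used; only box 7 can be Q, hence box 7 = Q.
Among the 5 still-open variables, N fits only box 4 (and all 5 values in {N, O, P, S, V} must be used), so box 4 = N.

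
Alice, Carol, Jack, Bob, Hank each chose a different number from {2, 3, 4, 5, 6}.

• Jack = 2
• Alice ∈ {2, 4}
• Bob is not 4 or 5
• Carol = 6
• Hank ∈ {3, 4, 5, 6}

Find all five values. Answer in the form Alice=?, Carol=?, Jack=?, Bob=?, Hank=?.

Alice=4, Carol=6, Jack=2, Bob=3, Hank=5

Carol must be 6 (only option left). So Bob, Hank can't be 6.
That leaves Jack = 2. Eliminate 2 elsewhere: Alice, Bob.
Bob's domain is down to {3}, so Bob = 3. Remove 3 from Hank.
Alice has just one choice, so Alice = 4. So Hank can't be 4.
Hank's domain is down to {5}, so Hank = 5.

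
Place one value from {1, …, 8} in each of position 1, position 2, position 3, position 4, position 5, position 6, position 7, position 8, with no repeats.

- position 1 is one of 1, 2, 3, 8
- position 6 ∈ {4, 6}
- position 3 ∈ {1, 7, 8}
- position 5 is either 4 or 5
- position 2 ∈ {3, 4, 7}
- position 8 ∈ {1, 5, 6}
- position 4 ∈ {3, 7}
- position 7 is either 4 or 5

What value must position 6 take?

6

The 8 variables draw from only 8 values {1, 2, 3, 4, 5, 6, 7, 8}, so each is used; only position 1 can be 2, hence position 1 = 2.
The 7 still-open variables draw from only 7 values {1, 3, 4, 5, 6, 7, 8}, so each is used; only position 3 can be 8, hence position 3 = 8.
The 6 still-open variables draw from only 6 values {1, 3, 4, 5, 6, 7}, so each is used; only position 8 can be 1, hence position 8 = 1.
Among the 5 still-open variables, 6 fits only position 6 (and all 5 values in {3, 4, 5, 6, 7} must be used), so position 6 = 6.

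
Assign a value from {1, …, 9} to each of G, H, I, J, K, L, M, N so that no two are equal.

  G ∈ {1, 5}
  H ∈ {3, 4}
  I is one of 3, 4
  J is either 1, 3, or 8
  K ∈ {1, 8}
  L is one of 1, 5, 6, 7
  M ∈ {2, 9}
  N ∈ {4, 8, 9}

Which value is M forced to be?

2

H and I between them cover only {3, 4} — a naked pair. Remove those values from J, N.
The 2 variables J and K are confined to {1, 8}, which locks those values in; drop them from G, L, N.
That leaves G = 5. Strike 5 from L.
That leaves N = 9. Remove 9 from M.
So M = 2.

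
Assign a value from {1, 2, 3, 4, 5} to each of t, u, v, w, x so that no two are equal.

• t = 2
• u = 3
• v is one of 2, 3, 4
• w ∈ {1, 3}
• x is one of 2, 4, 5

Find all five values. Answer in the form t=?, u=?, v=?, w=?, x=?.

t=2, u=3, v=4, w=1, x=5

t has just one choice, so t = 2. Eliminate 2 elsewhere: v, x.
u must be 3 (only option left). Strike 3 from v, w.
v's domain is down to {4}, so v = 4. Eliminate 4 elsewhere: x.
w's domain is down to {1}, so w = 1.
x has just one choice, so x = 5.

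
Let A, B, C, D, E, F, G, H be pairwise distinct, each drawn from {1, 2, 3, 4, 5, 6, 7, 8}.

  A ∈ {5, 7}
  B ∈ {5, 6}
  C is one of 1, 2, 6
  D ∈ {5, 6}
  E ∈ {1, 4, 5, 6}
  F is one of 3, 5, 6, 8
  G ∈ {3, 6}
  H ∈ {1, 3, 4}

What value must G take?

The 8 variables together cover exactly {1, 2, 3, 4, 5, 6, 7, 8} — 8 values for 8 variables — and 2 appears only in C's list, so C = 2.
The 7 still-open variables draw from only 7 values {1, 3, 4, 5, 6, 7, 8}, so each is used; only A can be 7, hence A = 7.
The 6 still-open variables together cover exactly {1, 3, 4, 5, 6, 8} — 6 values for 6 variables — and 8 appears only in F's list, so F = 8.
B and D share exactly the 2 values {5, 6}; by pigeonhole those values go to them, so strike 5, 6 from E, G.
So G = 3.

3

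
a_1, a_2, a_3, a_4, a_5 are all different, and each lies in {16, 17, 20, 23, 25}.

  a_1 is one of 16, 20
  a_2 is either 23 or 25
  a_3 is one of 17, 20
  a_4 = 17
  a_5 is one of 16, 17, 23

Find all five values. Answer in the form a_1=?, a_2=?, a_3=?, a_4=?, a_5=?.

a_4 must be 17 (only option left). Eliminate 17 elsewhere: a_3, a_5.
a_3 must be 20 (only option left). Strike 20 from a_1.
a_1 has just one choice, so a_1 = 16. So a_5 can't be 16.
a_5 has just one choice, so a_5 = 23. So a_2 can't be 23.
That leaves a_2 = 25.

a_1=16, a_2=25, a_3=20, a_4=17, a_5=23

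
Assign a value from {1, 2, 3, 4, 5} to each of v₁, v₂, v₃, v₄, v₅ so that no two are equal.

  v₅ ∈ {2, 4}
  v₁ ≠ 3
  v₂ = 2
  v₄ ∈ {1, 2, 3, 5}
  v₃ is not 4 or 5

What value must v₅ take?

v₂ has just one choice, so v₂ = 2. Strike 2 from v₁, v₃, v₄, v₅.
So v₅ = 4.

4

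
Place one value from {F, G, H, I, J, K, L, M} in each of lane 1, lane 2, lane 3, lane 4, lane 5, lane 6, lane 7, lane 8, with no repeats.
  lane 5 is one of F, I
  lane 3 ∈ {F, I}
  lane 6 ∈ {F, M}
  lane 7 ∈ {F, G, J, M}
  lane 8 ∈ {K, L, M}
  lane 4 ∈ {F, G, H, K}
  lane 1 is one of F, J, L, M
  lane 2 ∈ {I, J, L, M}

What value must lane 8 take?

The 8 variables together cover exactly {F, G, H, I, J, K, L, M} — 8 values for 8 variables — and H appears only in lane 4's list, so lane 4 = H.
The 7 still-open variables together cover exactly {F, G, I, J, K, L, M} — 7 values for 7 variables — and G appears only in lane 7's list, so lane 7 = G.
Among the 6 still-open variables, K fits only lane 8 (and all 6 values in {F, I, J, K, L, M} must be used), so lane 8 = K.

K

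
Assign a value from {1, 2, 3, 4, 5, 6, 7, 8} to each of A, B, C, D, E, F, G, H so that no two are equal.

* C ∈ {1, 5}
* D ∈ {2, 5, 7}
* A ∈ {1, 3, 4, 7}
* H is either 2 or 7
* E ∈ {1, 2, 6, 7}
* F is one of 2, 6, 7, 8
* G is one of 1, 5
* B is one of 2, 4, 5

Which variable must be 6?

E

The 8 variables draw from only 8 values {1, 2, 3, 4, 5, 6, 7, 8}, so each is used; only A can be 3, hence A = 3.
Among the 7 still-open variables, 4 fits only B (and all 7 values in {1, 2, 4, 5, 6, 7, 8} must be used), so B = 4.
The 6 still-open variables draw from only 6 values {1, 2, 5, 6, 7, 8}, so each is used; only F can be 8, hence F = 8.
The 5 still-open variables draw from only 5 values {1, 2, 5, 6, 7}, so each is used; only E can be 6, hence E = 6.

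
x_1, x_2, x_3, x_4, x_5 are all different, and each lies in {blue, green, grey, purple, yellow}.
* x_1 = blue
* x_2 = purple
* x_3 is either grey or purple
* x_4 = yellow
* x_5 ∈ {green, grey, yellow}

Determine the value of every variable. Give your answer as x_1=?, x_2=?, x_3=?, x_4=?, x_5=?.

x_1=blue, x_2=purple, x_3=grey, x_4=yellow, x_5=green

x_1 must be blue (only option left).
x_2 has just one choice, so x_2 = purple. Eliminate purple elsewhere: x_3.
x_3 has just one choice, so x_3 = grey. So x_5 can't be grey.
That leaves x_4 = yellow. Remove yellow from x_5.
That leaves x_5 = green.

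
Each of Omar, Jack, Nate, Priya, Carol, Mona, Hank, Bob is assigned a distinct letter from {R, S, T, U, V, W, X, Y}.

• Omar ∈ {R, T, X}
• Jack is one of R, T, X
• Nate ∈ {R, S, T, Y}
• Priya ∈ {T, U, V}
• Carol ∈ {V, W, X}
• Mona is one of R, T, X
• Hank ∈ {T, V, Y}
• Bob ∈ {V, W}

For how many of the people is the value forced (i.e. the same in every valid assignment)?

The 8 variables together cover exactly {R, S, T, U, V, W, X, Y} — 8 values for 8 variables — and S appears only in Nate's list, so Nate = S.
The 7 still-open variables draw from only 7 values {R, T, U, V, W, X, Y}, so each is used; only Priya can be U, hence Priya = U.
Among the 6 still-open variables, Y fits only Hank (and all 6 values in {R, T, V, W, X, Y} must be used), so Hank = Y.
The 3 variables Omar, Jack, Mona are confined to {R, T, X}, which locks those values in; drop them from Carol.
Determined: Nate=S, Priya=U, Hank=Y. The other people each still have more than one consistent value. That makes 3.

3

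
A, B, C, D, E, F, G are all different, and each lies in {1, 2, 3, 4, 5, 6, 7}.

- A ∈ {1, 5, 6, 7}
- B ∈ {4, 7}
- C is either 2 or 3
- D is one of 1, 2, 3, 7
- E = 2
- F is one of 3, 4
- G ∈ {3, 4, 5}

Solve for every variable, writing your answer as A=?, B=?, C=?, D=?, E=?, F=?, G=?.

A=6, B=7, C=3, D=1, E=2, F=4, G=5

E's domain is down to {2}, so E = 2. So C, D can't be 2.
That leaves C = 3. So D, F, G can't be 3.
F must be 4 (only option left). Remove 4 from B, G.
G's domain is down to {5}, so G = 5. So A can't be 5.
That leaves B = 7. So A, D can't be 7.
D has just one choice, so D = 1. Remove 1 from A.
That leaves A = 6.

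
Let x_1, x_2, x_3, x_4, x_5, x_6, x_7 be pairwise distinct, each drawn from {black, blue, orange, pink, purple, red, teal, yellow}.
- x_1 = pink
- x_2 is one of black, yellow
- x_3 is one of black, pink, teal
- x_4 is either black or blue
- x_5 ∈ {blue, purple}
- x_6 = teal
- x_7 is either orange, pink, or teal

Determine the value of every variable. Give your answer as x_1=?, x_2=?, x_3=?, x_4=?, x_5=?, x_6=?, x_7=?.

x_1's domain is down to {pink}, so x_1 = pink. Eliminate pink elsewhere: x_3, x_7.
x_6 must be teal (only option left). Strike teal from x_3, x_7.
That leaves x_7 = orange.
That leaves x_3 = black. Remove black from x_2, x_4.
x_4's domain is down to {blue}, so x_4 = blue. Strike blue from x_5.
x_5's domain is down to {purple}, so x_5 = purple.
x_2's domain is down to {yellow}, so x_2 = yellow.

x_1=pink, x_2=yellow, x_3=black, x_4=blue, x_5=purple, x_6=teal, x_7=orange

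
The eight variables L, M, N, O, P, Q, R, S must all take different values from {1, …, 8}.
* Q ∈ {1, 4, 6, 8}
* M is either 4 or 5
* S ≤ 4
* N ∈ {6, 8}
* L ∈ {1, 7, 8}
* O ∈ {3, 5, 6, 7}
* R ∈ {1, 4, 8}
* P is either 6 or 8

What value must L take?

The 8 variables together cover exactly {1, 2, 3, 4, 5, 6, 7, 8} — 8 values for 8 variables — and 2 appears only in S's list, so S = 2.
Among the 7 still-open variables, 3 fits only O (and all 7 values in {1, 3, 4, 5, 6, 7, 8} must be used), so O = 3.
The 6 still-open variables draw from only 6 values {1, 4, 5, 6, 7, 8}, so each is used; only M can be 5, hence M = 5.
The 5 still-open variables draw from only 5 values {1, 4, 6, 7, 8}, so each is used; only L can be 7, hence L = 7.

7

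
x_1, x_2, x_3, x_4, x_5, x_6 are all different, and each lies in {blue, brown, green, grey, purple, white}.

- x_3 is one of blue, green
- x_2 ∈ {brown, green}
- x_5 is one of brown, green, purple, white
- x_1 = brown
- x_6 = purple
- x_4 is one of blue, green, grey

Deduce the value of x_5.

white

x_1 must be brown (only option left). Remove brown from x_2, x_5.
x_2 has just one choice, so x_2 = green. Strike green from x_3, x_4, x_5.
That leaves x_3 = blue. So x_4 can't be blue.
That leaves x_4 = grey.
That leaves x_6 = purple. Strike purple from x_5.
So x_5 = white.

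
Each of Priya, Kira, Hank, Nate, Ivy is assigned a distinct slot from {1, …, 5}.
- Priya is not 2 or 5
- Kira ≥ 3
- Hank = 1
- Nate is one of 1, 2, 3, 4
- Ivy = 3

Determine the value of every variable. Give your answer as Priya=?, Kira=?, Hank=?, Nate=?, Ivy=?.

Hank has just one choice, so Hank = 1. Remove 1 from Priya, Nate.
Ivy has just one choice, so Ivy = 3. Eliminate 3 elsewhere: Priya, Kira, Nate.
Priya must be 4 (only option left). Remove 4 from Kira, Nate.
That leaves Kira = 5.
Nate has just one choice, so Nate = 2.

Priya=4, Kira=5, Hank=1, Nate=2, Ivy=3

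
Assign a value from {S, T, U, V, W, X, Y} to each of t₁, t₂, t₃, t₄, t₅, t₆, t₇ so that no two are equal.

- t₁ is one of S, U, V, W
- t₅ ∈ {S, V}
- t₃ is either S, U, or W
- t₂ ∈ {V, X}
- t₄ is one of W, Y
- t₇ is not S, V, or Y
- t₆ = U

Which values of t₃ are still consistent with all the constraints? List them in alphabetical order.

t₆ has just one choice, so t₆ = U. So t₁, t₃, t₇ can't be U.
Among the 6 still-open variables, T fits only t₇ (and all 6 values in {S, T, V, W, X, Y} must be used), so t₇ = T.
The 5 still-open variables draw from only 5 values {S, V, W, X, Y}, so each is used; only t₂ can be X, hence t₂ = X.
The 4 still-open variables together cover exactly {S, V, W, Y} — 4 values for 4 variables — and Y appears only in t₄'s list, so t₄ = Y.
No further eliminations apply; t₃ can still be any of S, W.

S, W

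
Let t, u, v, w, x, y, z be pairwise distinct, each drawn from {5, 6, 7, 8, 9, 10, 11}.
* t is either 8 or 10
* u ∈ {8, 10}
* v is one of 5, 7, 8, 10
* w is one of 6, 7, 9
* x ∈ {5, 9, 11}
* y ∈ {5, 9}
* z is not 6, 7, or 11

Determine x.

11

The 7 variables together cover exactly {5, 6, 7, 8, 9, 10, 11} — 7 values for 7 variables — and 6 appears only in w's list, so w = 6.
The 6 still-open variables draw from only 6 values {5, 7, 8, 9, 10, 11}, so each is used; only v can be 7, hence v = 7.
The 5 still-open variables draw from only 5 values {5, 8, 9, 10, 11}, so each is used; only x can be 11, hence x = 11.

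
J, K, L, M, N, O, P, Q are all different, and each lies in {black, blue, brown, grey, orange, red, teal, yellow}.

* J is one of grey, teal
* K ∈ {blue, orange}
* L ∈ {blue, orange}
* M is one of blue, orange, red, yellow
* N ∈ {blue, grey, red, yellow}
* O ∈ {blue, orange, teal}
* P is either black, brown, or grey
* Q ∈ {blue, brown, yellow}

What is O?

The 8 variables draw from only 8 values {black, blue, brown, grey, orange, red, teal, yellow}, so each is used; only P can be black, hence P = black.
The 7 still-open variables draw from only 7 values {blue, brown, grey, orange, red, teal, yellow}, so each is used; only Q can be brown, hence Q = brown.
K and L share exactly the 2 values {blue, orange}; by pigeonhole those values go to them, so strike blue, orange from M, N, O.
So O = teal.

teal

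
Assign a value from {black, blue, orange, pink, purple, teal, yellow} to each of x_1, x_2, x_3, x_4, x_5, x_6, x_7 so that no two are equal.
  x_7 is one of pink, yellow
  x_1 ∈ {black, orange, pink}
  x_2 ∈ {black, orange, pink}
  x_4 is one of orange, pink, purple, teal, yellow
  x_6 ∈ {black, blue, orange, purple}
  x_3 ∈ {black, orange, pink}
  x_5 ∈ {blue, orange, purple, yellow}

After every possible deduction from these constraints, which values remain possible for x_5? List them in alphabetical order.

blue, purple

The 7 variables together cover exactly {black, blue, orange, pink, purple, teal, yellow} — 7 values for 7 variables — and teal appears only in x_4's list, so x_4 = teal.
x_1, x_2, x_3 share exactly the 3 values {black, orange, pink}; by pigeonhole those values go to them, so strike black, orange, pink from x_5, x_6, x_7.
x_7 has just one choice, so x_7 = yellow. Remove yellow from x_5.
No further eliminations apply; x_5 can still be any of blue, purple.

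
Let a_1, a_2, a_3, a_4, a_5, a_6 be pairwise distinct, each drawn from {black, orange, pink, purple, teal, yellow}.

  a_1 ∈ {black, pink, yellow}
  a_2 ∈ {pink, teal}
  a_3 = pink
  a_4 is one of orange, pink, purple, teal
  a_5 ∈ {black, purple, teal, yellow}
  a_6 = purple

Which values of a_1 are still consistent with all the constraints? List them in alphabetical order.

a_3's domain is down to {pink}, so a_3 = pink. Strike pink from a_1, a_2, a_4.
a_6 has just one choice, so a_6 = purple. So a_4, a_5 can't be purple.
a_2 must be teal (only option left). Remove teal from a_4, a_5.
That leaves a_4 = orange.
No further eliminations apply; a_1 can still be any of black, yellow.

black, yellow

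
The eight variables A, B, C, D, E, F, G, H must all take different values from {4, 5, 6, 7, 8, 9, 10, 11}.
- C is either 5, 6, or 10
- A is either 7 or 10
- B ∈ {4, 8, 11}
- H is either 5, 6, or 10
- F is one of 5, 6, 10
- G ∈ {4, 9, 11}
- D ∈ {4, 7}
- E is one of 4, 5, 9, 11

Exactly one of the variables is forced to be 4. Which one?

The 8 variables draw from only 8 values {4, 5, 6, 7, 8, 9, 10, 11}, so each is used; only B can be 8, hence B = 8.
C, F, H share exactly the 3 values {5, 6, 10}; by pigeonhole those values go to them, so strike 5, 6, 10 from A, E.
A has just one choice, so A = 7. Strike 7 from D.
So 4 goes to D.

D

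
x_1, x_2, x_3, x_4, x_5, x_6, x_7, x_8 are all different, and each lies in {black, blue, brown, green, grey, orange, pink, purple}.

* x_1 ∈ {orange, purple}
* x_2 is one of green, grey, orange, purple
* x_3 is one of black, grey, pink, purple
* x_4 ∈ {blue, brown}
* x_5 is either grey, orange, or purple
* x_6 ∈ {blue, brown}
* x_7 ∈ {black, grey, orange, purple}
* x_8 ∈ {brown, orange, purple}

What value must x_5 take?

grey

The 8 variables together cover exactly {black, blue, brown, green, grey, orange, pink, purple} — 8 values for 8 variables — and green appears only in x_2's list, so x_2 = green.
Among the 7 still-open variables, pink fits only x_3 (and all 7 values in {black, blue, brown, grey, orange, pink, purple} must be used), so x_3 = pink.
Among the 6 still-open variables, black fits only x_7 (and all 6 values in {black, blue, brown, grey, orange, purple} must be used), so x_7 = black.
The 5 still-open variables draw from only 5 values {blue, brown, grey, orange, purple}, so each is used; only x_5 can be grey, hence x_5 = grey.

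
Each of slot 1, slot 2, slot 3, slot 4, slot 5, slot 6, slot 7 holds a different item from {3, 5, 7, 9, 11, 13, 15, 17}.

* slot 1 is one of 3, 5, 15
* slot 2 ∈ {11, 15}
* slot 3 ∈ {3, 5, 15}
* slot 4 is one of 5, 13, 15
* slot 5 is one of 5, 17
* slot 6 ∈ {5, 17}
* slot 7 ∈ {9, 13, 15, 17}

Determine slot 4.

13

The 7 variables together cover exactly {3, 5, 9, 11, 13, 15, 17} — 7 values for 7 variables — and 9 appears only in slot 7's list, so slot 7 = 9.
The 6 still-open variables together cover exactly {3, 5, 11, 13, 15, 17} — 6 values for 6 variables — and 11 appears only in slot 2's list, so slot 2 = 11.
The 5 still-open variables draw from only 5 values {3, 5, 13, 15, 17}, so each is used; only slot 4 can be 13, hence slot 4 = 13.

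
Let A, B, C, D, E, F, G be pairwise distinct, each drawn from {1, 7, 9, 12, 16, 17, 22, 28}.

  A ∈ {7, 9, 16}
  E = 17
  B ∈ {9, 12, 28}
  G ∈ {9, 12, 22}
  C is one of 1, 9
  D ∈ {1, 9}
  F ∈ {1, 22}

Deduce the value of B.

E has just one choice, so E = 17.
The 2 variables C and D are confined to {1, 9}, which locks those values in; drop them from A, B, F, G.
F must be 22 (only option left). So G can't be 22.
That leaves G = 12. Remove 12 from B.
So B = 28.

28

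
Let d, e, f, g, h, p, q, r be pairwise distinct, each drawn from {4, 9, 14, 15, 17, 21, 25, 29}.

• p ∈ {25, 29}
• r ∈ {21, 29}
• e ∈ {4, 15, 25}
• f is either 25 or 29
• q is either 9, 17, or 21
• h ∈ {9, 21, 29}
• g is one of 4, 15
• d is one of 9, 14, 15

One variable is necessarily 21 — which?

r

The 8 variables together cover exactly {4, 9, 14, 15, 17, 21, 25, 29} — 8 values for 8 variables — and 14 appears only in d's list, so d = 14.
The 7 still-open variables together cover exactly {4, 9, 15, 17, 21, 25, 29} — 7 values for 7 variables — and 17 appears only in q's list, so q = 17.
The 6 still-open variables draw from only 6 values {4, 9, 15, 21, 25, 29}, so each is used; only h can be 9, hence h = 9.
The 5 still-open variables together cover exactly {4, 15, 21, 25, 29} — 5 values for 5 variables — and 21 appears only in r's list, so r = 21.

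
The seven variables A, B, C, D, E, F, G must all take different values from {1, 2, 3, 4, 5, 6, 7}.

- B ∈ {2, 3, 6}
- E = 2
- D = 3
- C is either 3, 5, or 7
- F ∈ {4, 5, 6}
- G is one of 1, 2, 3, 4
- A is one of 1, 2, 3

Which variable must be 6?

B

D has just one choice, so D = 3. So A, B, C, G can't be 3.
E has just one choice, so E = 2. Strike 2 from A, B, G.
So 6 goes to B.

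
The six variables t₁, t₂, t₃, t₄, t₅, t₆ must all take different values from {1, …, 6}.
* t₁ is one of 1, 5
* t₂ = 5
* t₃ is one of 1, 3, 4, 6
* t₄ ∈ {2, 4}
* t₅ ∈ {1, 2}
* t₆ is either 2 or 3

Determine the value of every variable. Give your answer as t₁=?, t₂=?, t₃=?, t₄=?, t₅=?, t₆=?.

t₁=1, t₂=5, t₃=6, t₄=4, t₅=2, t₆=3

t₂'s domain is down to {5}, so t₂ = 5. Strike 5 from t₁.
That leaves t₁ = 1. Strike 1 from t₃, t₅.
t₅ must be 2 (only option left). Strike 2 from t₄, t₆.
t₆'s domain is down to {3}, so t₆ = 3. Strike 3 from t₃.
t₄ must be 4 (only option left). Eliminate 4 elsewhere: t₃.
t₃'s domain is down to {6}, so t₃ = 6.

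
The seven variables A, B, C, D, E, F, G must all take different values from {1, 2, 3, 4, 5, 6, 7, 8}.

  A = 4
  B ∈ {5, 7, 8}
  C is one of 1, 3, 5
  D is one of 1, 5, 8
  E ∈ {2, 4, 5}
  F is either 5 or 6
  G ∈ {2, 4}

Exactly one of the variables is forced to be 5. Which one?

A has just one choice, so A = 4. Strike 4 from E, G.
G must be 2 (only option left). So E can't be 2.
So 5 goes to E.

E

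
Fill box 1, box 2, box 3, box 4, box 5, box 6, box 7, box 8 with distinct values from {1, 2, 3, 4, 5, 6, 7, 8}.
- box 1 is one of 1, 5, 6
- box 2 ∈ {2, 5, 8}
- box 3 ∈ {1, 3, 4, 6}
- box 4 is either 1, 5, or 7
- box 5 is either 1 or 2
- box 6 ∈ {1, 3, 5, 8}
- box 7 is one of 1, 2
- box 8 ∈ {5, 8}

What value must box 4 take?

7

The 8 variables together cover exactly {1, 2, 3, 4, 5, 6, 7, 8} — 8 values for 8 variables — and 4 appears only in box 3's list, so box 3 = 4.
Among the 7 still-open variables, 3 fits only box 6 (and all 7 values in {1, 2, 3, 5, 6, 7, 8} must be used), so box 6 = 3.
The 6 still-open variables together cover exactly {1, 2, 5, 6, 7, 8} — 6 values for 6 variables — and 6 appears only in box 1's list, so box 1 = 6.
The 5 still-open variables together cover exactly {1, 2, 5, 7, 8} — 5 values for 5 variables — and 7 appears only in box 4's list, so box 4 = 7.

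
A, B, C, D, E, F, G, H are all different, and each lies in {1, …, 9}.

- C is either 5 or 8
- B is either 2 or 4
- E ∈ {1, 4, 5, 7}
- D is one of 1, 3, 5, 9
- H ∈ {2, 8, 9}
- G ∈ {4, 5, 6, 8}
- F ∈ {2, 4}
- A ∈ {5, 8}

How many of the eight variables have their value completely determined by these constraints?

A and C share exactly the 2 values {5, 8}; by pigeonhole those values go to them, so strike 5, 8 from D, E, G, H.
B and F between them cover only {2, 4} — a naked pair. Remove those values from E, G, H.
G has just one choice, so G = 6.
That leaves H = 9. Eliminate 9 elsewhere: D.
Determined: G=6, H=9. The other variables each still have more than one consistent value. That makes 2.

2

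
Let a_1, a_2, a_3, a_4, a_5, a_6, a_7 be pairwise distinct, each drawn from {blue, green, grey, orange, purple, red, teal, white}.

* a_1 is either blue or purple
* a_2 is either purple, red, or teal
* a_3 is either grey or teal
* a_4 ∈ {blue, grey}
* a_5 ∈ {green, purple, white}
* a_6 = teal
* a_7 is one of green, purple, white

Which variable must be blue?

a_4

a_6 has just one choice, so a_6 = teal. Eliminate teal elsewhere: a_2, a_3.
a_3 must be grey (only option left). Eliminate grey elsewhere: a_4.
So blue goes to a_4.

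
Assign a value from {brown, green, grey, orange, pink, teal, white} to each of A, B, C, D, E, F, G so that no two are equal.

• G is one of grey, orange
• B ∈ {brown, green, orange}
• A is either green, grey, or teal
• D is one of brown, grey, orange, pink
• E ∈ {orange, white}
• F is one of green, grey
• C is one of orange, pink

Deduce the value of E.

The 7 variables draw from only 7 values {brown, green, grey, orange, pink, teal, white}, so each is used; only A can be teal, hence A = teal.
Among the 6 still-open variables, white fits only E (and all 6 values in {brown, green, grey, orange, pink, white} must be used), so E = white.

white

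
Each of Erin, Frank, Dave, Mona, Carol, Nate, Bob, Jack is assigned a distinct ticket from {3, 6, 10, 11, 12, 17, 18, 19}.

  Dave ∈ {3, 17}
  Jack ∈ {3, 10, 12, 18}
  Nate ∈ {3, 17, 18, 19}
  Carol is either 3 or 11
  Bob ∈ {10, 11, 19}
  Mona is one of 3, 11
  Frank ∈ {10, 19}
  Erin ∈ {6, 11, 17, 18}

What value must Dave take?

17

Among the 8 variables, 6 fits only Erin (and all 8 values in {3, 6, 10, 11, 12, 17, 18, 19} must be used), so Erin = 6.
Among the 7 still-open variables, 12 fits only Jack (and all 7 values in {3, 10, 11, 12, 17, 18, 19} must be used), so Jack = 12.
The 6 still-open variables together cover exactly {3, 10, 11, 17, 18, 19} — 6 values for 6 variables — and 18 appears only in Nate's list, so Nate = 18.
The 5 still-open variables draw from only 5 values {3, 10, 11, 17, 19}, so each is used; only Dave can be 17, hence Dave = 17.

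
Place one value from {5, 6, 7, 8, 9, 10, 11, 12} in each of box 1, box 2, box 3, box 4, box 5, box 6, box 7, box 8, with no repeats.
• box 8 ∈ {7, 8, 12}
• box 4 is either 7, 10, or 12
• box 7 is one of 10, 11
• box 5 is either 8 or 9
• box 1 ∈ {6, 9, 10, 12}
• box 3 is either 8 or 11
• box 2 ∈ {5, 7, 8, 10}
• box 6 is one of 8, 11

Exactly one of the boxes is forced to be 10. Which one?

box 7

The 8 variables draw from only 8 values {5, 6, 7, 8, 9, 10, 11, 12}, so each is used; only box 2 can be 5, hence box 2 = 5.
The 7 still-open variables together cover exactly {6, 7, 8, 9, 10, 11, 12} — 7 values for 7 variables — and 6 appears only in box 1's list, so box 1 = 6.
The 6 still-open variables together cover exactly {7, 8, 9, 10, 11, 12} — 6 values for 6 variables — and 9 appears only in box 5's list, so box 5 = 9.
The 2 variables box 3 and box 6 are confined to {8, 11}, which locks those values in; drop them from box 7, box 8.
So 10 goes to box 7.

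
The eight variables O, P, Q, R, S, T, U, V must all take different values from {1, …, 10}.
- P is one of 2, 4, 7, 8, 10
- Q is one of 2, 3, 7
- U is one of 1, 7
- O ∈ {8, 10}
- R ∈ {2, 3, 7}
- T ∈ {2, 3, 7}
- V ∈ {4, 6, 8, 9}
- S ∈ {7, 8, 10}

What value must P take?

Q, R, T between them cover only {2, 3, 7} — a naked triple. Remove those values from P, S, U.
U has just one choice, so U = 1.
O and S between them cover only {8, 10} — a naked pair. Remove those values from P, V.
So P = 4.

4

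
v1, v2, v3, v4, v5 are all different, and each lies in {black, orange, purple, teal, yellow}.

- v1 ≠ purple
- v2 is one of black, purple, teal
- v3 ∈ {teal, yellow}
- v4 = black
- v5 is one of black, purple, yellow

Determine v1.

orange

v4 must be black (only option left). Remove black from v1, v2, v5.
The 4 still-open variables together cover exactly {orange, purple, teal, yellow} — 4 values for 4 variables — and orange appears only in v1's list, so v1 = orange.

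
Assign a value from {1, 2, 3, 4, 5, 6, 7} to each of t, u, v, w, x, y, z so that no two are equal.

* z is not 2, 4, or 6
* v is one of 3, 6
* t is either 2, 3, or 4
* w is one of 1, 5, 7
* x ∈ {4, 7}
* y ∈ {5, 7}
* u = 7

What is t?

u's domain is down to {7}, so u = 7. So w, x, y, z can't be 7.
x has just one choice, so x = 4. Eliminate 4 elsewhere: t.
y must be 5 (only option left). Remove 5 from w, z.
w's domain is down to {1}, so w = 1. Strike 1 from z.
That leaves z = 3. So t, v can't be 3.
So t = 2.

2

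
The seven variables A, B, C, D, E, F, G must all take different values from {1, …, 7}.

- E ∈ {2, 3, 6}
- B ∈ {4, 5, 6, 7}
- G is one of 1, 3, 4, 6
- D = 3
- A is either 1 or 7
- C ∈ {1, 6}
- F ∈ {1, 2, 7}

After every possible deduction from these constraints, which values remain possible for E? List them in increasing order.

D has just one choice, so D = 3. Eliminate 3 elsewhere: E, G.
The 6 still-open variables together cover exactly {1, 2, 4, 5, 6, 7} — 6 values for 6 variables — and 5 appears only in B's list, so B = 5.
Among the 5 still-open variables, 4 fits only G (and all 5 values in {1, 2, 4, 6, 7} must be used), so G = 4.
No further eliminations apply; E can still be any of 2, 6.

2, 6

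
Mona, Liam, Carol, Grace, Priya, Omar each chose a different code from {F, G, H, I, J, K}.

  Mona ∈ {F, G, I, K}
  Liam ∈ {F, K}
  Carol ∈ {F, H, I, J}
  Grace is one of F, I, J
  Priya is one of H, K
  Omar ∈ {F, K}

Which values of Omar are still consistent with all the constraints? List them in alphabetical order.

F, K

The 6 variables together cover exactly {F, G, H, I, J, K} — 6 values for 6 variables — and G appears only in Mona's list, so Mona = G.
Liam and Omar between them cover only {F, K} — a naked pair. Remove those values from Carol, Grace, Priya.
Priya's domain is down to {H}, so Priya = H. Remove H from Carol.
No further eliminations apply; Omar can still be any of F, K.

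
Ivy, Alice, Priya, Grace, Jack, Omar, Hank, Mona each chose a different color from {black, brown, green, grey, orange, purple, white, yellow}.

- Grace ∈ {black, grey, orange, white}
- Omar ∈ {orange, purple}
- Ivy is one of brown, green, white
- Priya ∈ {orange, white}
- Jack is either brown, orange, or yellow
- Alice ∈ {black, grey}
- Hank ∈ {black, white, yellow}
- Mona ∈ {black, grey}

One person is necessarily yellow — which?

Among the 8 variables, green fits only Ivy (and all 8 values in {black, brown, green, grey, orange, purple, white, yellow} must be used), so Ivy = green.
The 7 still-open variables together cover exactly {black, brown, grey, orange, purple, white, yellow} — 7 values for 7 variables — and brown appears only in Jack's list, so Jack = brown.
The 6 still-open variables together cover exactly {black, grey, orange, purple, white, yellow} — 6 values for 6 variables — and purple appears only in Omar's list, so Omar = purple.
The 5 still-open variables draw from only 5 values {black, grey, orange, white, yellow}, so each is used; only Hank can be yellow, hence Hank = yellow.

Hank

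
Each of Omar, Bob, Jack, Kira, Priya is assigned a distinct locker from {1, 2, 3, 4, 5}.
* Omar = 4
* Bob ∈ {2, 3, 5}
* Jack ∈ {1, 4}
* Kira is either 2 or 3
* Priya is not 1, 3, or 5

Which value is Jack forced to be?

Omar must be 4 (only option left). So Jack, Priya can't be 4.
So Jack = 1.

1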